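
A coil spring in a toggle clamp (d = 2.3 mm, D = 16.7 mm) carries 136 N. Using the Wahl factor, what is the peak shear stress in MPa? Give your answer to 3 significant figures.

Spring index C = D/d = 16.7/2.3 = 7.2609
K_W = (4C−1)/(4C−4) + 0.615/C = 28.043/25.043 + 0.0847 = 1.2045
τ₀ = 8FD/(πd³) = 8·136·16.7/(π·2.3³) = 18169.6/38.224 = 475.35 MPa
τ_max = K·τ₀ = 1.2045 × 475.35 = 572.55 MPa

573 MPa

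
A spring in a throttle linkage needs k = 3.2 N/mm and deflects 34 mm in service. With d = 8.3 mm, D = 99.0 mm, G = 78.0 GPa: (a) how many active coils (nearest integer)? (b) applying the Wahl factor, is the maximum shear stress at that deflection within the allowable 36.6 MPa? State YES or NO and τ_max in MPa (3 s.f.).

N_a = Gd⁴/(8D³k) = (78.0×10³)(8.3⁴)/(8·99.0³·3.2) = 14.9 → N_a = 15
Actual rate k = Gd⁴/(8D³·15) = 3.1792 N/mm
Working load F = kδ = 3.1792·34 = 108.09 N
C = 99.0/8.3 = 11.9277; K_W = (4C−1)/(4C−4)+0.615/C = 1.1202
τ_max = K_W·8FD/(πd³) = 1.1202·47.658 = 53.387 MPa
τ_max > 36.6 MPa → exceeds allowable

(a) 15 coils; (b) NO, τ_max = 53.4 MPa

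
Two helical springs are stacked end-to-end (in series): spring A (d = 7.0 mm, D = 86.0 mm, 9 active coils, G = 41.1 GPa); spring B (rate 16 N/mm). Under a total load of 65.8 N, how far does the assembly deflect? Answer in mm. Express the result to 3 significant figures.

k_A = Gd⁴/(8D³N_a) = (41.1×10³)(7.0⁴)/(8·86.0³·9) = 2.1548 N/mm
Series: 1/k_eq = 1/2.1548 + 1/16 = 0.52658; k_eq = 1.899 N/mm
δ = F/k_eq = 65.8/1.899 = 34.649 mm

34.6 mm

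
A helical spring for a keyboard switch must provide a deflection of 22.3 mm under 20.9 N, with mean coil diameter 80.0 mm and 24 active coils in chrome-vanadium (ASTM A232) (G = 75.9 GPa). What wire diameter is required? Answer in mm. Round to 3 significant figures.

5.90 mm

Required rate k = F/δ = 20.9/22.3 = 0.93722 N/mm
d = (8D³N_a·k / G)^(1/4) = (8·80.0³·24·0.93722 / (75.9×10³))^0.25
  = (1213.9)^0.25 = 5.9026 mm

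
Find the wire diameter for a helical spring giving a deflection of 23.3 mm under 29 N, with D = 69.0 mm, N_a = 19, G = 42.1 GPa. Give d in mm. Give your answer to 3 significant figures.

6.20 mm

Required rate k = F/δ = 29/23.3 = 1.2446 N/mm
d = (8D³N_a·k / G)^(1/4) = (8·69.0³·19·1.2446 / (42.1×10³))^0.25
  = (1476.2)^0.25 = 6.1985 mm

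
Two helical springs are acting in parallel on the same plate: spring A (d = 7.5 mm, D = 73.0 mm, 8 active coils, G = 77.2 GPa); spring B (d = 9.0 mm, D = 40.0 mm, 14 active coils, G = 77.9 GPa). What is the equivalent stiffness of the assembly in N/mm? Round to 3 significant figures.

81.1 N/mm

k_A = Gd⁴/(8D³N_a) = (77.2×10³)(7.5⁴)/(8·73.0³·8) = 9.811 N/mm
k_B = Gd⁴/(8D³N_a) = (77.9×10³)(9.0⁴)/(8·40.0³·14) = 71.303 N/mm
Parallel: k_eq = 9.811 + 71.303 = 81.114 N/mm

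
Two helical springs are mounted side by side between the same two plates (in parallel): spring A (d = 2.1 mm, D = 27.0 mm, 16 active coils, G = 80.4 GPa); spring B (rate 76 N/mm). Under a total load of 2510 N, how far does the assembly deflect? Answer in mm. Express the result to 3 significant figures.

k_A = Gd⁴/(8D³N_a) = (80.4×10³)(2.1⁴)/(8·27.0³·16) = 0.62063 N/mm
Parallel: k_eq = 0.62063 + 76 = 76.621 N/mm
δ = F/k_eq = 2510/76.621 = 32.759 mm

32.8 mm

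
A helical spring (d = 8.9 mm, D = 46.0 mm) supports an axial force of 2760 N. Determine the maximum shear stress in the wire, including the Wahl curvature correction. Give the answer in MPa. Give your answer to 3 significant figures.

596 MPa

Spring index C = D/d = 46.0/8.9 = 5.1685
K_W = (4C−1)/(4C−4) + 0.615/C = 19.674/16.674 + 0.1190 = 1.2989
τ₀ = 8FD/(πd³) = 8·2760·46.0/(π·8.9³) = 1.01568e+06/2214.7 = 458.6 MPa
τ_max = K·τ₀ = 1.2989 × 458.6 = 595.68 MPa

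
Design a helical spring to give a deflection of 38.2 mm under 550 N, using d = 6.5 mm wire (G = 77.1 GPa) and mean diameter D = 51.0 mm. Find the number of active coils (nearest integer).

9

Required rate k = F/δ = 550/38.2 = 14.398 N/mm
N_a = Gd⁴/(8D³k) = (77.1×10³ × 6.5⁴)/(8 × 51.0³ × 14.398)
    = 1.37628e+08 / 1.52792e+07 = 9.008 → 9 coils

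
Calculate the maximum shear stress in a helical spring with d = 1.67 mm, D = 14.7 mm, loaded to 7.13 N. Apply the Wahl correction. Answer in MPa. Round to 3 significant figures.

Spring index C = D/d = 14.7/1.67 = 8.8024
K_W = (4C−1)/(4C−4) + 0.615/C = 34.210/31.210 + 0.0699 = 1.1660
τ₀ = 8FD/(πd³) = 8·7.13·14.7/(π·1.67³) = 838.488/14.632 = 57.306 MPa
τ_max = K·τ₀ = 1.1660 × 57.306 = 66.818 MPa

66.8 MPa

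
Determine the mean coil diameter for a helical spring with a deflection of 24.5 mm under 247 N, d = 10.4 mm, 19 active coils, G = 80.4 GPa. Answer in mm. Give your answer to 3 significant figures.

85.0 mm

Required rate k = F/δ = 247/24.5 = 10.082 N/mm
D = (Gd⁴/(8N_a·k))^(1/3) = (80.4×10³·10.4⁴/(8·19·10.082))^(1/3)
  = (613783)^(1/3) = 84.9842 mm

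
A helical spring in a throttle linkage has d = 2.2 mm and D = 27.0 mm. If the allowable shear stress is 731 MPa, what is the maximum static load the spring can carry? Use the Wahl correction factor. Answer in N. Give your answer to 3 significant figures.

101 N

C = D/d = 27.0/2.2 = 12.2727
K_W = (4C−1)/(4C−4) + 0.615/C = 48.091/45.091 + 0.0501 = 1.1166
τ_max = K·8FD/(πd³) → F_max = τ_allow·πd³/(8DK)
F_max = 731·π·2.2³/(8·27.0·1.1166) = 24453/241.19 = 101.38 N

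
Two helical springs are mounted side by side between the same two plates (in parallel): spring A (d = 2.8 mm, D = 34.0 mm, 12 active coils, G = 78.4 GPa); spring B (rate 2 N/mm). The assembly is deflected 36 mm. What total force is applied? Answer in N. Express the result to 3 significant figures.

118 N

k_A = Gd⁴/(8D³N_a) = (78.4×10³)(2.8⁴)/(8·34.0³·12) = 1.2771 N/mm
Parallel: k_eq = 1.2771 + 2 = 3.2771 N/mm
F = k_eq·δ = 3.2771·36 = 117.98 N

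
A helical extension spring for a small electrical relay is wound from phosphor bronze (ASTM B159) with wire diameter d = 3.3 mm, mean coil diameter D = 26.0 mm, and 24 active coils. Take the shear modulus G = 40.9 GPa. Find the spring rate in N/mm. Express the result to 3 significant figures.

1.44 N/mm

k = Gd⁴/(8D³N_a) = (40.9×10³ × 3.3⁴) / (8 × 26.0³ × 24)
  = 4.85042e+06 / 3.37459e+06 = 1.4373 N/mm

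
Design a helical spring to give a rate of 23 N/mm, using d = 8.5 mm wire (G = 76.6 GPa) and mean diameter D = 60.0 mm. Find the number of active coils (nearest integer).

N_a = Gd⁴/(8D³k) = (76.6×10³ × 8.5⁴)/(8 × 60.0³ × 23)
    = 3.99857e+08 / 3.9744e+07 = 10.06 → 10 coils

10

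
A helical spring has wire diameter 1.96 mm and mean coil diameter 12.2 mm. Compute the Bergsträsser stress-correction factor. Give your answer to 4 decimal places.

1.2283

C = D/d = 12.2/1.96 = 6.2245
K_B = (4C+2)/(4C−3) = 26.898/21.898 = 1.2283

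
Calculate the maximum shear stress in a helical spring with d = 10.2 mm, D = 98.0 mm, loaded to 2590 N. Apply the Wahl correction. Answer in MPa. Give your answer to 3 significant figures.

Spring index C = D/d = 98.0/10.2 = 9.6078
K_W = (4C−1)/(4C−4) + 0.615/C = 37.431/34.431 + 0.0640 = 1.1511
τ₀ = 8FD/(πd³) = 8·2590·98.0/(π·10.2³) = 2.03056e+06/3333.9 = 609.07 MPa
τ_max = K·τ₀ = 1.1511 × 609.07 = 701.12 MPa

701 MPa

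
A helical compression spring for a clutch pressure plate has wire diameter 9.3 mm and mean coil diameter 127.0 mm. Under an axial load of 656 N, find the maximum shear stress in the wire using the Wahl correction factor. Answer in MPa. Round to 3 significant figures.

Spring index C = D/d = 127.0/9.3 = 13.6559
K_W = (4C−1)/(4C−4) + 0.615/C = 53.624/50.624 + 0.0450 = 1.1043
τ₀ = 8FD/(πd³) = 8·656·127.0/(π·9.3³) = 666496/2527 = 263.75 MPa
τ_max = K·τ₀ = 1.1043 × 263.75 = 291.26 MPa

291 MPa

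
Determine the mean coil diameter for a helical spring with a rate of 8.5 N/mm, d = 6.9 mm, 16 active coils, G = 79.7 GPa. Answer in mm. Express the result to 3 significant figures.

D = (Gd⁴/(8N_a·k))^(1/3) = (79.7×10³·6.9⁴/(8·16·8.5))^(1/3)
  = (166045)^(1/3) = 54.9636 mm

55.0 mm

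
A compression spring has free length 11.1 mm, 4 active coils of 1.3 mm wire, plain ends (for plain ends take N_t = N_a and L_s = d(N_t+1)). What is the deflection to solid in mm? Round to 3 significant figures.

4.60 mm

N_t = 4; L_s = 1.3·5 = 6.5 mm
δ_solid = L₀ − L_s = 11.1 − 6.5 = 4.6 mm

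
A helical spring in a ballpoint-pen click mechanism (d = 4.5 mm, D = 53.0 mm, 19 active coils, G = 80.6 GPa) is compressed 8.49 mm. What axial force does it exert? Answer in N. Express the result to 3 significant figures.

12.4 N

k = Gd⁴/(8D³N_a) = (80.6×10³)(4.5⁴)/(8·53.0³·19) = 1.4605 N/mm
F = k·δ = 1.4605 × 8.49 = 12.4 N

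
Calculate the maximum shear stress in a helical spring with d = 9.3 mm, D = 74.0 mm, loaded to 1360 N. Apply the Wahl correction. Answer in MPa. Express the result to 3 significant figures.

Spring index C = D/d = 74.0/9.3 = 7.9570
K_W = (4C−1)/(4C−4) + 0.615/C = 30.828/27.828 + 0.0773 = 1.1851
τ₀ = 8FD/(πd³) = 8·1360·74.0/(π·9.3³) = 805120/2527 = 318.61 MPa
τ_max = K·τ₀ = 1.1851 × 318.61 = 377.59 MPa

378 MPa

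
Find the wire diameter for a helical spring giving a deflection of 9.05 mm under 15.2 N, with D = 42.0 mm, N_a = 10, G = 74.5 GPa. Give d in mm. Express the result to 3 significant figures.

3.40 mm

Required rate k = F/δ = 15.2/9.05 = 1.6796 N/mm
d = (8D³N_a·k / G)^(1/4) = (8·42.0³·10·1.6796 / (74.5×10³))^0.25
  = (133.62)^0.25 = 3.3999 mm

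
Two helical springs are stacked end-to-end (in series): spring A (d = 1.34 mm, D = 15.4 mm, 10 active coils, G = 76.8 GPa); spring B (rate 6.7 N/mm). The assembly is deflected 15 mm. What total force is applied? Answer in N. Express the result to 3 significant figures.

k_A = Gd⁴/(8D³N_a) = (76.8×10³)(1.34⁴)/(8·15.4³·10) = 0.84748 N/mm
Series: 1/k_eq = 1/0.84748 + 1/6.7 = 1.3292; k_eq = 0.75232 N/mm
F = k_eq·δ = 0.75232·15 = 11.285 N

11.3 N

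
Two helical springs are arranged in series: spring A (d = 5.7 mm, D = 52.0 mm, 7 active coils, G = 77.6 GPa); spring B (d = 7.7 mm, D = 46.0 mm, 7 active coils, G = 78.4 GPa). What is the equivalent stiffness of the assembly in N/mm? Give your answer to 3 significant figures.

k_A = Gd⁴/(8D³N_a) = (77.6×10³)(5.7⁴)/(8·52.0³·7) = 10.403 N/mm
k_B = Gd⁴/(8D³N_a) = (78.4×10³)(7.7⁴)/(8·46.0³·7) = 50.561 N/mm
Series: 1/k_eq = 1/10.403 + 1/50.561 = 0.1159; k_eq = 8.6279 N/mm

8.63 N/mm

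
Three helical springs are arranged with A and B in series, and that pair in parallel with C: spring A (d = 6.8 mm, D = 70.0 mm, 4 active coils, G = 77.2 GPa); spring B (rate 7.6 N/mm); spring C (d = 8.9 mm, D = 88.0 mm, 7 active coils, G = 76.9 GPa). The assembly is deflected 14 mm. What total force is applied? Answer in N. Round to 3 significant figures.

248 N

k_A = Gd⁴/(8D³N_a) = (77.2×10³)(6.8⁴)/(8·70.0³·4) = 15.039 N/mm
k_C = Gd⁴/(8D³N_a) = (76.9×10³)(8.9⁴)/(8·88.0³·7) = 12.643 N/mm
Springs A,B series: k_AB = 1/(1/15.039+1/7.6) = 5.0486 N/mm; parallel with C: k_eq = 5.0486+12.643 = 17.692 N/mm
F = k_eq·δ = 17.692·14 = 247.68 N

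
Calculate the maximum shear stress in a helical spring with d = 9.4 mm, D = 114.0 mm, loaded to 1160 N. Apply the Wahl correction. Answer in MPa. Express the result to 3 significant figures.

Spring index C = D/d = 114.0/9.4 = 12.1277
K_W = (4C−1)/(4C−4) + 0.615/C = 47.511/44.511 + 0.0507 = 1.1181
τ₀ = 8FD/(πd³) = 8·1160·114.0/(π·9.4³) = 1.05792e+06/2609.4 = 405.43 MPa
τ_max = K·τ₀ = 1.1181 × 405.43 = 453.32 MPa

453 MPa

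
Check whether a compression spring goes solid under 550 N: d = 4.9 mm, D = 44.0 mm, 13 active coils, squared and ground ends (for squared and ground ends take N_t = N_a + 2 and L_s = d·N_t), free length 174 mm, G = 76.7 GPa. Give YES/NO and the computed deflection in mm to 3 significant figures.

YES, δ = 110 mm

k = Gd⁴/(8D³N_a) = (76.7×10³)(4.9⁴)/(8·44.0³·13) = 4.991 N/mm
N_t = 15; L_s = 4.9·15 = 73.5 mm; δ_solid = L₀ − L_s = 174 − 73.5 = 100.5 mm
δ = F/k = 550/4.991 = 110.2 mm
δ ≥ δ_solid → spring goes solid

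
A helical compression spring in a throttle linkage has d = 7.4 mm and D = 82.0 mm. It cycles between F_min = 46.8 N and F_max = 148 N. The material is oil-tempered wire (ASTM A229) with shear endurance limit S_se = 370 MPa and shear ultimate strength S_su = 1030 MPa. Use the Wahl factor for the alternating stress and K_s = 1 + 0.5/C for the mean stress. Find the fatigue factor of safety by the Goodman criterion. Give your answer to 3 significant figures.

C = D/d = 82.0/7.4 = 11.0811; K_W = (4C−1)/(4C−4)+0.615/C = 1.1299; K_s = 1+0.5/C = 1.0451
F_a = (F_max−F_min)/2 = 50.6 N; F_m = (F_max+F_min)/2 = 97.4 N
τ_a = K_W·8F_aD/(πd³) = 1.1299 × 26.074 = 29.461 MPa
τ_m = K_s·8F_mD/(πd³) = 1.0451 × 50.19 = 52.455 MPa
Goodman: 1/n_f = τ_a/S_se + τ_m/S_su = 29.461/370 + 52.455/1030 = 0.07962 + 0.05093 = 0.13055
n_f = 1/0.13055 = 7.66

7.66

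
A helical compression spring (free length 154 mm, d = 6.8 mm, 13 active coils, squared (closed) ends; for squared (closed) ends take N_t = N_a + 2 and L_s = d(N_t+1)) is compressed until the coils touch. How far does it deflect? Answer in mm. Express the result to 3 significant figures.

45.2 mm

N_t = 15; L_s = 6.8·16 = 108.8 mm
δ_solid = L₀ − L_s = 154 − 108.8 = 45.2 mm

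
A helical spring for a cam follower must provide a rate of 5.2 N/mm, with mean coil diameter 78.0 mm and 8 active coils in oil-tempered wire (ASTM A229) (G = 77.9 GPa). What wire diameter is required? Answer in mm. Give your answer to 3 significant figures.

d = (8D³N_a·k / G)^(1/4) = (8·78.0³·8·5.2 / (77.9×10³))^0.25
  = (2027.4)^0.25 = 6.7102 mm

6.71 mm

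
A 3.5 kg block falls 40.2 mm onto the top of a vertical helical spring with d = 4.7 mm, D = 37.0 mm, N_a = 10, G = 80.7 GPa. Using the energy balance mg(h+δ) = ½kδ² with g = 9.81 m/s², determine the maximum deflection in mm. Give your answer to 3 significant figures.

k = Gd⁴/(8D³N_a) = (80.7×10³)(4.7⁴)/(8·37.0³·10) = 9.7178 N/mm
W = mg = 3.5 × 9.81 = 34.335 N
½kδ² − Wδ − Wh = 0 → δ = (W + √(W² + 2kWh))/k
δ = (34.335 + √(1178.9 + 26826.4))/9.7178 = (34.335 + 167.35)/9.7178 = 20.754 mm

20.8 mm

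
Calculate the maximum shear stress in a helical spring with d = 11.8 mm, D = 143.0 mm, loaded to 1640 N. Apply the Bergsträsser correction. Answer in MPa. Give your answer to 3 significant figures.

403 MPa

Spring index C = D/d = 143.0/11.8 = 12.1186
K_B = (4C+2)/(4C−3) = 50.475/45.475 = 1.1100
τ₀ = 8FD/(πd³) = 8·1640·143.0/(π·11.8³) = 1.87616e+06/5161.7 = 363.47 MPa
τ_max = K·τ₀ = 1.1100 × 363.47 = 403.44 MPa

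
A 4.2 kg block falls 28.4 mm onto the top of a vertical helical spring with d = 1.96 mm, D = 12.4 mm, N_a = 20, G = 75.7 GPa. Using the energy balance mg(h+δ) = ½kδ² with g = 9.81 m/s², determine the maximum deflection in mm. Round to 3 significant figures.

k = Gd⁴/(8D³N_a) = (75.7×10³)(1.96⁴)/(8·12.4³·20) = 3.6621 N/mm
W = mg = 4.2 × 9.81 = 41.202 N
½kδ² − Wδ − Wh = 0 → δ = (W + √(W² + 2kWh))/k
δ = (41.202 + √(1697.6 + 8570.41))/3.6621 = (41.202 + 101.33)/3.6621 = 38.921 mm

38.9 mm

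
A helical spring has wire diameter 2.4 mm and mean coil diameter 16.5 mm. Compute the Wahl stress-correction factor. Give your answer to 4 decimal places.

1.2171

C = D/d = 16.5/2.4 = 6.8750
K_W = (4C−1)/(4C−4) + 0.615/C = 26.500/23.500 + 0.0895 = 1.2171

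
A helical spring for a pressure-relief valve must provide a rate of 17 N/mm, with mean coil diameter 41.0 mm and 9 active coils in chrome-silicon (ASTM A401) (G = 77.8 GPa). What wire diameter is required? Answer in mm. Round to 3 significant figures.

d = (8D³N_a·k / G)^(1/4) = (8·41.0³·9·17 / (77.8×10³))^0.25
  = (1084.3)^0.25 = 5.7384 mm

5.74 mm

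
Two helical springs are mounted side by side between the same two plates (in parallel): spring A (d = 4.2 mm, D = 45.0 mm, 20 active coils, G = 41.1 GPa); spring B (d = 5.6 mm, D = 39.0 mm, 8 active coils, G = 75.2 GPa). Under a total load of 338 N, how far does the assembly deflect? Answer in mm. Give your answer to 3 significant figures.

k_A = Gd⁴/(8D³N_a) = (41.1×10³)(4.2⁴)/(8·45.0³·20) = 0.87717 N/mm
k_B = Gd⁴/(8D³N_a) = (75.2×10³)(5.6⁴)/(8·39.0³·8) = 19.48 N/mm
Parallel: k_eq = 0.87717 + 19.48 = 20.357 N/mm
δ = F/k_eq = 338/20.357 = 16.603 mm

16.6 mm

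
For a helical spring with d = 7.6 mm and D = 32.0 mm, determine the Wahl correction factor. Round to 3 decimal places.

C = D/d = 32.0/7.6 = 4.2105
K_W = (4C−1)/(4C−4) + 0.615/C = 15.842/12.842 + 0.1461 = 1.3797

1.380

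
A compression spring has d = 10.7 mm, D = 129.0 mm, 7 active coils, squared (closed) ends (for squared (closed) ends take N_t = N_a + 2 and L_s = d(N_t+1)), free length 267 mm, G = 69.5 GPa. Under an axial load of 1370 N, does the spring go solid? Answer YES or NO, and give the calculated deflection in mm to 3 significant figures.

YES, δ = 181 mm

k = Gd⁴/(8D³N_a) = (69.5×10³)(10.7⁴)/(8·129.0³·7) = 7.5781 N/mm
N_t = 9; L_s = 10.7·10 = 107 mm; δ_solid = L₀ − L_s = 267 − 107 = 160 mm
δ = F/k = 1370/7.5781 = 180.78 mm
δ ≥ δ_solid → spring goes solid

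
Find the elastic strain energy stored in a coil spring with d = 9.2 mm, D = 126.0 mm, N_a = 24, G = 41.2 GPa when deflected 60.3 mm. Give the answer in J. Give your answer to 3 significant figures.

1.40 J

k = Gd⁴/(8D³N_a) = (41.2×10³)(9.2⁴)/(8·126.0³·24) = 0.76849 N/mm
U = ½kδ² = 0.5 × 0.76849 × 60.3² = 1397.1 N·mm = 1.3971 J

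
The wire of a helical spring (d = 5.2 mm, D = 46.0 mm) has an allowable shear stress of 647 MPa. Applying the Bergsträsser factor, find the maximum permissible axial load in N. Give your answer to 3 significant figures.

C = D/d = 46.0/5.2 = 8.8462
K_B = (4C+2)/(4C−3) = 37.385/32.385 = 1.1544
τ_max = K·8FD/(πd³) → F_max = τ_allow·πd³/(8DK)
F_max = 647·π·5.2³/(8·46.0·1.1544) = 2.858e+05/424.82 = 672.76 N

673 N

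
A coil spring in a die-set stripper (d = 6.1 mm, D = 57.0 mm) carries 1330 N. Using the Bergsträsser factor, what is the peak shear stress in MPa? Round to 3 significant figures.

Spring index C = D/d = 57.0/6.1 = 9.3443
K_B = (4C+2)/(4C−3) = 39.377/34.377 = 1.1454
τ₀ = 8FD/(πd³) = 8·1330·57.0/(π·6.1³) = 606480/713.08 = 850.51 MPa
τ_max = K·τ₀ = 1.1454 × 850.51 = 974.21 MPa

974 MPa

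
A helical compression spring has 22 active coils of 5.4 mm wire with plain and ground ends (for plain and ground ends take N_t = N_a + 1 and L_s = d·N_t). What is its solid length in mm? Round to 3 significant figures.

124 mm

plain and ground ends: N_t = N_a + 1 = 22 + 1 = 23
L_s = d·N_t = 5.4 × 23 = 124.2 mm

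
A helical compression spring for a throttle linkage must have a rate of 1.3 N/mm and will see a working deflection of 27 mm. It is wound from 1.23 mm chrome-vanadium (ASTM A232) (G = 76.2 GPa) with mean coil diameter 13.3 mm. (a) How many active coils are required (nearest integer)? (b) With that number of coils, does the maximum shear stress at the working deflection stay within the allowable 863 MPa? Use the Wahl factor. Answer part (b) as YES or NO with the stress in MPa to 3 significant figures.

N_a = Gd⁴/(8D³k) = (76.2×10³)(1.23⁴)/(8·13.3³·1.3) = 7.128 → N_a = 7
Actual rate k = Gd⁴/(8D³·7) = 1.3238 N/mm
Working load F = kδ = 1.3238·27 = 35.743 N
C = 13.3/1.23 = 10.8130; K_W = (4C−1)/(4C−4)+0.615/C = 1.1333
τ_max = K_W·8FD/(πd³) = 1.1333·650.54 = 737.26 MPa
τ_max ≤ 863 MPa → acceptable

(a) 7 coils; (b) YES, τ_max = 737 MPa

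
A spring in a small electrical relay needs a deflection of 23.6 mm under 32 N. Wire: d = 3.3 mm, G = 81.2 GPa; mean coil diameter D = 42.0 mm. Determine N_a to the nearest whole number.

Required rate k = F/δ = 32/23.6 = 1.3559 N/mm
N_a = Gd⁴/(8D³k) = (81.2×10³ × 3.3⁴)/(8 × 42.0³ × 1.3559)
    = 9.62968e+06 / 803666 = 11.98 → 12 coils

12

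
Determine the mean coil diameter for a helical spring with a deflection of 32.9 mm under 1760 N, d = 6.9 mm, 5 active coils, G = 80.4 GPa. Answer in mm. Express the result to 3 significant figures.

44.0 mm

Required rate k = F/δ = 1760/32.9 = 53.495 N/mm
D = (Gd⁴/(8N_a·k))^(1/3) = (80.4×10³·6.9⁴/(8·5·53.495))^(1/3)
  = (85167.8)^(1/3) = 43.9972 mm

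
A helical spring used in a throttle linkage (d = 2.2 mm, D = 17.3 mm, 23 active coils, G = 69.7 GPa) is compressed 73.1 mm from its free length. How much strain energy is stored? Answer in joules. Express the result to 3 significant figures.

k = Gd⁴/(8D³N_a) = (69.7×10³)(2.2⁴)/(8·17.3³·23) = 1.7138 N/mm
U = ½kδ² = 0.5 × 1.7138 × 73.1² = 4579 N·mm = 4.579 J

4.58 J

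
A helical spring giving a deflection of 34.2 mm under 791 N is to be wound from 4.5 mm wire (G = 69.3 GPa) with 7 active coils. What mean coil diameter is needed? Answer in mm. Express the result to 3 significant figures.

28.0 mm

Required rate k = F/δ = 791/34.2 = 23.129 N/mm
D = (Gd⁴/(8N_a·k))^(1/3) = (69.3×10³·4.5⁴/(8·7·23.129))^(1/3)
  = (21940.4)^(1/3) = 27.9951 mm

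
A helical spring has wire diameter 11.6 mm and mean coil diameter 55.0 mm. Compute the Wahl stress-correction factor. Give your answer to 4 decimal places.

C = D/d = 55.0/11.6 = 4.7414
K_W = (4C−1)/(4C−4) + 0.615/C = 17.966/14.966 + 0.1297 = 1.3302

1.3302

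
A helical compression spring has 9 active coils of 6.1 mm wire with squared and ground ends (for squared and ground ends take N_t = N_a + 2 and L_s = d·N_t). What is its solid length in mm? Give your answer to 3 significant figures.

squared and ground ends: N_t = N_a + 2 = 9 + 2 = 11
L_s = d·N_t = 6.1 × 11 = 67.1 mm

67.1 mm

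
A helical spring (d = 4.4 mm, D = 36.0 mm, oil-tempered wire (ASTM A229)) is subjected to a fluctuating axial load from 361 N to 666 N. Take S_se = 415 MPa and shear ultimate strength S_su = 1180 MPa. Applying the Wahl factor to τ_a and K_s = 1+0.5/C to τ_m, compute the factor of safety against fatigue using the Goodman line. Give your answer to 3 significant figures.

C = D/d = 36.0/4.4 = 8.1818; K_W = (4C−1)/(4C−4)+0.615/C = 1.1796; K_s = 1+0.5/C = 1.0611
F_a = (F_max−F_min)/2 = 152.5 N; F_m = (F_max+F_min)/2 = 513.5 N
τ_a = K_W·8F_aD/(πd³) = 1.1796 × 164.12 = 193.59 MPa
τ_m = K_s·8F_mD/(πd³) = 1.0611 × 552.62 = 586.39 MPa
Goodman: 1/n_f = τ_a/S_se + τ_m/S_su = 193.59/415 + 586.39/1180 = 0.46649 + 0.49694 = 0.96343
n_f = 1/0.96343 = 1.038

1.04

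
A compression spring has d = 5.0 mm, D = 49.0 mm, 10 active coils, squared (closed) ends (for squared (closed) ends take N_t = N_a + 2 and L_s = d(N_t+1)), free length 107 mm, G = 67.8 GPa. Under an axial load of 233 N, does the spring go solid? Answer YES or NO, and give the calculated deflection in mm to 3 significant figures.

YES, δ = 51.8 mm

k = Gd⁴/(8D³N_a) = (67.8×10³)(5.0⁴)/(8·49.0³·10) = 4.5023 N/mm
N_t = 12; L_s = 5.0·13 = 65 mm; δ_solid = L₀ − L_s = 107 − 65 = 42 mm
δ = F/k = 233/4.5023 = 51.752 mm
δ ≥ δ_solid → spring goes solid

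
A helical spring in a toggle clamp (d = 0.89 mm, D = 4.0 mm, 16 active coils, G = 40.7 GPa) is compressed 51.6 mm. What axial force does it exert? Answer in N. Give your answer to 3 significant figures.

161 N

k = Gd⁴/(8D³N_a) = (40.7×10³)(0.89⁴)/(8·4.0³·16) = 3.1172 N/mm
F = k·δ = 3.1172 × 51.6 = 160.85 N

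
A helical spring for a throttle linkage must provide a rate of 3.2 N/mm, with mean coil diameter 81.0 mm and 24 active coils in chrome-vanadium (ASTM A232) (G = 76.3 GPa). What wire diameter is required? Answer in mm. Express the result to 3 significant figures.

d = (8D³N_a·k / G)^(1/4) = (8·81.0³·24·3.2 / (76.3×10³))^0.25
  = (4279.4)^0.25 = 8.0881 mm

8.09 mm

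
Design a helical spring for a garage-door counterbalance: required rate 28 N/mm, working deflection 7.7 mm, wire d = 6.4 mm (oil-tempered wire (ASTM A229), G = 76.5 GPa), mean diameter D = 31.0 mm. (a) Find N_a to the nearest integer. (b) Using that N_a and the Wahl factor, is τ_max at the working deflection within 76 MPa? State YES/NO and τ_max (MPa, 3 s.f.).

(a) 19 coils; (b) NO, τ_max = 86.9 MPa

N_a = Gd⁴/(8D³k) = (76.5×10³)(6.4⁴)/(8·31.0³·28) = 19.23 → N_a = 19
Actual rate k = Gd⁴/(8D³·19) = 28.343 N/mm
Working load F = kδ = 28.343·7.7 = 218.24 N
C = 31.0/6.4 = 4.8438; K_W = (4C−1)/(4C−4)+0.615/C = 1.3221
τ_max = K_W·8FD/(πd³) = 1.3221·65.721 = 86.889 MPa
τ_max > 76 MPa → exceeds allowable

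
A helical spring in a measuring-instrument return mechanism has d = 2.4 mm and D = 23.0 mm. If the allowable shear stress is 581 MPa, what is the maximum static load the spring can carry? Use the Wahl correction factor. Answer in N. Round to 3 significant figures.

119 N

C = D/d = 23.0/2.4 = 9.5833
K_W = (4C−1)/(4C−4) + 0.615/C = 37.333/34.333 + 0.0642 = 1.1516
τ_max = K·8FD/(πd³) → F_max = τ_allow·πd³/(8DK)
F_max = 581·π·2.4³/(8·23.0·1.1516) = 25232/211.89 = 119.09 N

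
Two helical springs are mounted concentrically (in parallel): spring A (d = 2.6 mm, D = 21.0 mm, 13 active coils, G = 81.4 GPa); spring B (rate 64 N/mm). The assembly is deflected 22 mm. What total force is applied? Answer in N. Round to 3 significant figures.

k_A = Gd⁴/(8D³N_a) = (81.4×10³)(2.6⁴)/(8·21.0³·13) = 3.8621 N/mm
Parallel: k_eq = 3.8621 + 64 = 67.862 N/mm
F = k_eq·δ = 67.862·22 = 1493 N

1490 N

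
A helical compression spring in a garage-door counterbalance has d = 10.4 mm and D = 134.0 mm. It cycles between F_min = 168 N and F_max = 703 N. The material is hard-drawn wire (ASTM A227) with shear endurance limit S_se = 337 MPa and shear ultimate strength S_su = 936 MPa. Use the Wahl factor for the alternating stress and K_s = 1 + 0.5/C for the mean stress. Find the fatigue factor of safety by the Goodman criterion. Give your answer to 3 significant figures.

2.41

C = D/d = 134.0/10.4 = 12.8846; K_W = (4C−1)/(4C−4)+0.615/C = 1.1108; K_s = 1+0.5/C = 1.0388
F_a = (F_max−F_min)/2 = 267.5 N; F_m = (F_max+F_min)/2 = 435.5 N
τ_a = K_W·8F_aD/(πd³) = 1.1108 × 81.146 = 90.14 MPa
τ_m = K_s·8F_mD/(πd³) = 1.0388 × 132.11 = 137.24 MPa
Goodman: 1/n_f = τ_a/S_se + τ_m/S_su = 90.14/337 + 137.24/936 = 0.26748 + 0.14662 = 0.4141
n_f = 1/0.4141 = 2.415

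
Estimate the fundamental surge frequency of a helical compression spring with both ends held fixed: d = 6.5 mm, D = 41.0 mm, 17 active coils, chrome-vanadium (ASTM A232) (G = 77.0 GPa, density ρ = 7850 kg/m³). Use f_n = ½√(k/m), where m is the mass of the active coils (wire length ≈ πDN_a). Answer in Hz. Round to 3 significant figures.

k = Gd⁴/(8D³N_a) = (77.0×10³)(6.5⁴)/(8·41.0³·17) = 14.664 N/mm = 14664 N/m
Wire length L = πDN_a = π·41.0·17 = 2189.7 mm
m = ρ·(πd²/4)·L = 7850 × 33.183×10⁻⁶ m² × 2.1897 m = 0.57039 kg
f_n = ½√(k/m) = 0.5·√(14664/0.57039) = 0.5·√(25709) = 80.17 Hz

80.2 Hz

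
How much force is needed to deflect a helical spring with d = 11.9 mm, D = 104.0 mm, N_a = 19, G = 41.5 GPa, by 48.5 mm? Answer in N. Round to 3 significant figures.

236 N

k = Gd⁴/(8D³N_a) = (41.5×10³)(11.9⁴)/(8·104.0³·19) = 4.8673 N/mm
F = k·δ = 4.8673 × 48.5 = 236.07 N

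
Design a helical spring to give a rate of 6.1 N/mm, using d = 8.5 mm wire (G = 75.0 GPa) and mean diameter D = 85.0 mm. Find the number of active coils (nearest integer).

13

N_a = Gd⁴/(8D³k) = (75.0×10³ × 8.5⁴)/(8 × 85.0³ × 6.1)
    = 3.91505e+08 / 2.99693e+07 = 13.06 → 13 coils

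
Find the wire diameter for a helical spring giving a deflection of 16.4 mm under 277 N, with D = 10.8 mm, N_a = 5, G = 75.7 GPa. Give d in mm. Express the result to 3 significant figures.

Required rate k = F/δ = 277/16.4 = 16.89 N/mm
d = (8D³N_a·k / G)^(1/4) = (8·10.8³·5·16.89 / (75.7×10³))^0.25
  = (11.243)^0.25 = 1.8311 mm

1.83 mm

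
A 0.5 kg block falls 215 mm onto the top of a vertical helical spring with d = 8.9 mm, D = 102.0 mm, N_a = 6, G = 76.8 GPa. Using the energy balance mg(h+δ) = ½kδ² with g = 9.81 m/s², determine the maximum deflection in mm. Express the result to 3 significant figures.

15.5 mm

k = Gd⁴/(8D³N_a) = (76.8×10³)(8.9⁴)/(8·102.0³·6) = 9.4597 N/mm
W = mg = 0.5 × 9.81 = 4.905 N
½kδ² − Wδ − Wh = 0 → δ = (W + √(W² + 2kWh))/k
δ = (4.905 + √(24.059 + 19952))/9.4597 = (4.905 + 141.34)/9.4597 = 15.459 mm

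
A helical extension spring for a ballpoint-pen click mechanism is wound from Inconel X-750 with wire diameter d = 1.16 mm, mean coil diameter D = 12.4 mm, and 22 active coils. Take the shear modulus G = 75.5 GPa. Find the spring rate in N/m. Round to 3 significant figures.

407 N/m

k = Gd⁴/(8D³N_a) = (75.5×10³ × 1.16⁴) / (8 × 12.4³ × 22)
  = 136703 / 335566 = 0.40738 N/mm = 407.38 N/m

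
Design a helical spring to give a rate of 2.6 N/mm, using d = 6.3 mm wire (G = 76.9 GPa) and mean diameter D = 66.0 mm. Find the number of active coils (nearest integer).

20

N_a = Gd⁴/(8D³k) = (76.9×10³ × 6.3⁴)/(8 × 66.0³ × 2.6)
    = 1.2114e+08 / 5.97992e+06 = 20.26 → 20 coils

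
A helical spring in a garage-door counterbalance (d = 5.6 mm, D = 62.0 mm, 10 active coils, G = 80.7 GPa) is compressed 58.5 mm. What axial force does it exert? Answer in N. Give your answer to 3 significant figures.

k = Gd⁴/(8D³N_a) = (80.7×10³)(5.6⁴)/(8·62.0³·10) = 4.1626 N/mm
F = k·δ = 4.1626 × 58.5 = 243.51 N

244 N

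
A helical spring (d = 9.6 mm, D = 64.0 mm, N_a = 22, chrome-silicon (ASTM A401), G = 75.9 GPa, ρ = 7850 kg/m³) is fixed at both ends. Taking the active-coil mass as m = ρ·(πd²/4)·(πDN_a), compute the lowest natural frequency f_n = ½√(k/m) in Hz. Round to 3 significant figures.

k = Gd⁴/(8D³N_a) = (75.9×10³)(9.6⁴)/(8·64.0³·22) = 13.972 N/mm = 13972 N/m
Wire length L = πDN_a = π·64.0·22 = 4423.4 mm
m = ρ·(πd²/4)·L = 7850 × 72.382×10⁻⁶ m² × 4.4234 m = 2.5134 kg
f_n = ½√(k/m) = 0.5·√(13972/2.5134) = 0.5·√(5559.3) = 37.28 Hz

37.3 Hz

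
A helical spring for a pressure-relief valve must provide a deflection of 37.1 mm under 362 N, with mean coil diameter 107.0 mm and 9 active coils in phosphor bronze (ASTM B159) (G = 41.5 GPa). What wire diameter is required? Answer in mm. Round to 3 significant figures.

Required rate k = F/δ = 362/37.1 = 9.7574 N/mm
d = (8D³N_a·k / G)^(1/4) = (8·107.0³·9·9.7574 / (41.5×10³))^0.25
  = (20738)^0.25 = 12.0003 mm

12.0 mm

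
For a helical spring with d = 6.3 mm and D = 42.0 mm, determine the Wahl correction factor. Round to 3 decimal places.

1.225

C = D/d = 42.0/6.3 = 6.6667
K_W = (4C−1)/(4C−4) + 0.615/C = 25.667/22.667 + 0.0922 = 1.2246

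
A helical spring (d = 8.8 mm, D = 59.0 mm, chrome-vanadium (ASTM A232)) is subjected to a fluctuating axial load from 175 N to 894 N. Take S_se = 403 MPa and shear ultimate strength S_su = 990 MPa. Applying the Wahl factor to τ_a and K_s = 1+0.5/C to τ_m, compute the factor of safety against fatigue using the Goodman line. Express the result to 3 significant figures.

2.71

C = D/d = 59.0/8.8 = 6.7045; K_W = (4C−1)/(4C−4)+0.615/C = 1.2232; K_s = 1+0.5/C = 1.0746
F_a = (F_max−F_min)/2 = 359.5 N; F_m = (F_max+F_min)/2 = 534.5 N
τ_a = K_W·8F_aD/(πd³) = 1.2232 × 79.258 = 96.949 MPa
τ_m = K_s·8F_mD/(πd³) = 1.0746 × 117.84 = 126.63 MPa
Goodman: 1/n_f = τ_a/S_se + τ_m/S_su = 96.949/403 + 126.63/990 = 0.24057 + 0.12791 = 0.36847
n_f = 1/0.36847 = 2.714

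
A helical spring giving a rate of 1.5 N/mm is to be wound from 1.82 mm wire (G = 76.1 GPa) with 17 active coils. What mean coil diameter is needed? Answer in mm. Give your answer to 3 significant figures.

16.0 mm

D = (Gd⁴/(8N_a·k))^(1/3) = (76.1×10³·1.82⁴/(8·17·1.5))^(1/3)
  = (4092.98)^(1/3) = 15.9961 mm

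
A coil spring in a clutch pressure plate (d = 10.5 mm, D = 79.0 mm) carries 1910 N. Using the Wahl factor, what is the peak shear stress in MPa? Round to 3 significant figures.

Spring index C = D/d = 79.0/10.5 = 7.5238
K_W = (4C−1)/(4C−4) + 0.615/C = 29.095/26.095 + 0.0817 = 1.1967
τ₀ = 8FD/(πd³) = 8·1910·79.0/(π·10.5³) = 1.20712e+06/3636.8 = 331.92 MPa
τ_max = K·τ₀ = 1.1967 × 331.92 = 397.21 MPa

397 MPa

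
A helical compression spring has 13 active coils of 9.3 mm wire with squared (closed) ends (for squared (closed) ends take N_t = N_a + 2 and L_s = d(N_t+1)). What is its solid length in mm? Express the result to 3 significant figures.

149 mm

squared (closed) ends: N_t = N_a + 2 = 13 + 2 = 15
L_s = d·(N_t+1) = 9.3 × 16 = 148.8 mm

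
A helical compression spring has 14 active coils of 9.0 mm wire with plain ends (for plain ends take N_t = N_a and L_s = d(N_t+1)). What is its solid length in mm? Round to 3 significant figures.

plain ends: N_t = N_a = 14
L_s = d·(N_t+1) = 9.0 × 15 = 135 mm

135 mm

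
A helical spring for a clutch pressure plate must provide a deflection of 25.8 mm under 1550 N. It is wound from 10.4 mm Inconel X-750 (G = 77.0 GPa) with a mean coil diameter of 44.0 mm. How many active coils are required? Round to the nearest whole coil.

22

Required rate k = F/δ = 1550/25.8 = 60.078 N/mm
N_a = Gd⁴/(8D³k) = (77.0×10³ × 10.4⁴)/(8 × 44.0³ × 60.078)
    = 9.00791e+08 / 4.09411e+07 = 22 → 22 coils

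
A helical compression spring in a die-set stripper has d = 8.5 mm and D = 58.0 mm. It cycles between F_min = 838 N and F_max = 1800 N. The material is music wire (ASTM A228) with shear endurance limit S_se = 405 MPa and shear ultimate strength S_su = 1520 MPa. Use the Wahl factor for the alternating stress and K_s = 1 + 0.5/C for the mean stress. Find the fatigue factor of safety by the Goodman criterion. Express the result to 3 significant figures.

C = D/d = 58.0/8.5 = 6.8235; K_W = (4C−1)/(4C−4)+0.615/C = 1.2189; K_s = 1+0.5/C = 1.0733
F_a = (F_max−F_min)/2 = 481 N; F_m = (F_max+F_min)/2 = 1319 N
τ_a = K_W·8F_aD/(πd³) = 1.2189 × 115.68 = 141 MPa
τ_m = K_s·8F_mD/(πd³) = 1.0733 × 317.22 = 340.46 MPa
Goodman: 1/n_f = τ_a/S_se + τ_m/S_su = 141/405 + 340.46/1520 = 0.34816 + 0.22399 = 0.57214
n_f = 1/0.57214 = 1.748

1.75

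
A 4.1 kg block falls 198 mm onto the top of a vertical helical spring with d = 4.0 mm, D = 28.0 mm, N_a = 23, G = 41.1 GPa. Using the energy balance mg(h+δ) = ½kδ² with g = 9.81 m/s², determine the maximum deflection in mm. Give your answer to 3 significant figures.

k = Gd⁴/(8D³N_a) = (41.1×10³)(4.0⁴)/(8·28.0³·23) = 2.6049 N/mm
W = mg = 4.1 × 9.81 = 40.221 N
½kδ² − Wδ − Wh = 0 → δ = (W + √(W² + 2kWh))/k
δ = (40.221 + √(1617.7 + 41489.5))/2.6049 = (40.221 + 207.62)/2.6049 = 95.145 mm

95.1 mm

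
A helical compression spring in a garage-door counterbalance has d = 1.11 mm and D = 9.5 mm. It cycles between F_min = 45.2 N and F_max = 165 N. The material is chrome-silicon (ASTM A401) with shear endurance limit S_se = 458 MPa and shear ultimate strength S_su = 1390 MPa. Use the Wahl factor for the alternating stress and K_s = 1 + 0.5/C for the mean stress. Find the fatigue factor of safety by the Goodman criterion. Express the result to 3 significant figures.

0.242

C = D/d = 9.5/1.11 = 8.5586; K_W = (4C−1)/(4C−4)+0.615/C = 1.1711; K_s = 1+0.5/C = 1.0584
F_a = (F_max−F_min)/2 = 59.9 N; F_m = (F_max+F_min)/2 = 105.1 N
τ_a = K_W·8F_aD/(πd³) = 1.1711 × 1059.6 = 1240.8 MPa
τ_m = K_s·8F_mD/(πd³) = 1.0584 × 1859.1 = 1967.7 MPa
Goodman: 1/n_f = τ_a/S_se + τ_m/S_su = 1240.8/458 + 1967.7/1390 = 2.70922 + 1.41560 = 4.1248
n_f = 1/4.1248 = 0.2424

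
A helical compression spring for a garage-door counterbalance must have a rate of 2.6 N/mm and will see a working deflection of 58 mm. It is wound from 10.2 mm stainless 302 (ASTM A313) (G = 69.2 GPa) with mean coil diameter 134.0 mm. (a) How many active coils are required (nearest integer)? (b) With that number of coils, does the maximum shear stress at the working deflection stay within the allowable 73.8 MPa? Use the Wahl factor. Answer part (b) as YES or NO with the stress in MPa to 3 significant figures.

(a) 15 coils; (b) YES, τ_max = 53.6 MPa

N_a = Gd⁴/(8D³k) = (69.2×10³)(10.2⁴)/(8·134.0³·2.6) = 14.97 → N_a = 15
Actual rate k = Gd⁴/(8D³·15) = 2.5942 N/mm
Working load F = kδ = 2.5942·58 = 150.47 N
C = 134.0/10.2 = 13.1373; K_W = (4C−1)/(4C−4)+0.615/C = 1.1086
τ_max = K_W·8FD/(πd³) = 1.1086·48.382 = 53.637 MPa
τ_max ≤ 73.8 MPa → acceptable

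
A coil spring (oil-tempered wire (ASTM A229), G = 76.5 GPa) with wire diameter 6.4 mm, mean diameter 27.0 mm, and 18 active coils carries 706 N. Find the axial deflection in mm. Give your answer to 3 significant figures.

15.6 mm

k = Gd⁴/(8D³N_a) = (76.5×10³)(6.4⁴)/(8·27.0³·18) = 45.282 N/mm
δ = F/k = 706 / 45.282 = 15.591 mm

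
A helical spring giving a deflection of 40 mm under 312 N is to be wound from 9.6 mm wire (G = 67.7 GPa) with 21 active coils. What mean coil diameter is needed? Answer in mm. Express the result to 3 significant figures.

Required rate k = F/δ = 312/40 = 7.8 N/mm
D = (Gd⁴/(8N_a·k))^(1/3) = (67.7×10³·9.6⁴/(8·21·7.8))^(1/3)
  = (438803)^(1/3) = 75.9900 mm

76.0 mm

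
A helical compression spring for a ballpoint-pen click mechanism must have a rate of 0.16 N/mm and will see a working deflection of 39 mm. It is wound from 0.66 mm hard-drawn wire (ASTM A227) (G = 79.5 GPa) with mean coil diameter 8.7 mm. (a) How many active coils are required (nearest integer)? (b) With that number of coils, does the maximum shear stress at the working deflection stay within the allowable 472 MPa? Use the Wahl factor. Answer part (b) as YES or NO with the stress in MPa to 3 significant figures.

(a) 18 coils; (b) NO, τ_max = 530 MPa

N_a = Gd⁴/(8D³k) = (79.5×10³)(0.66⁴)/(8·8.7³·0.16) = 17.9 → N_a = 18
Actual rate k = Gd⁴/(8D³·18) = 0.15908 N/mm
Working load F = kδ = 0.15908·39 = 6.2042 N
C = 8.7/0.66 = 13.1818; K_W = (4C−1)/(4C−4)+0.615/C = 1.1082
τ_max = K_W·8FD/(πd³) = 1.1082·478.1 = 529.84 MPa
τ_max > 472 MPa → exceeds allowable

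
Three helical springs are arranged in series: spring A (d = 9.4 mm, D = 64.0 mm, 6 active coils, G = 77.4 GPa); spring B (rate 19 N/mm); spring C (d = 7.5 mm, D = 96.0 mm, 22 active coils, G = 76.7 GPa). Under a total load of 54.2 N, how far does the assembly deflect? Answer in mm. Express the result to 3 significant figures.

38.8 mm

k_A = Gd⁴/(8D³N_a) = (77.4×10³)(9.4⁴)/(8·64.0³·6) = 48.025 N/mm
k_C = Gd⁴/(8D³N_a) = (76.7×10³)(7.5⁴)/(8·96.0³·22) = 1.5585 N/mm
Series: 1/k_eq = 1/48.025 + 1/19 + 1/1.5585 = 0.71509; k_eq = 1.3984 N/mm
δ = F/k_eq = 54.2/1.3984 = 38.758 mm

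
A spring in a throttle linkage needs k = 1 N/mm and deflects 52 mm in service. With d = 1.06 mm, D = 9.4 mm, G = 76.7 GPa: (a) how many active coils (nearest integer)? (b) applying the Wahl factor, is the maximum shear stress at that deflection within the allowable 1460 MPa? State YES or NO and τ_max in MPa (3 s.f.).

(a) 15 coils; (b) YES, τ_max = 1180 MPa

N_a = Gd⁴/(8D³k) = (76.7×10³)(1.06⁴)/(8·9.4³·1) = 14.57 → N_a = 15
Actual rate k = Gd⁴/(8D³·15) = 0.97153 N/mm
Working load F = kδ = 0.97153·52 = 50.519 N
C = 9.4/1.06 = 8.8679; K_W = (4C−1)/(4C−4)+0.615/C = 1.1647
τ_max = K_W·8FD/(πd³) = 1.1647·1015.3 = 1182.5 MPa
τ_max ≤ 1460 MPa → acceptable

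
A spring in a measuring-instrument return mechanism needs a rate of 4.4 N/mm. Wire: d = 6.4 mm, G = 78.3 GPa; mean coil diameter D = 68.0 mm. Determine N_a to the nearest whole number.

N_a = Gd⁴/(8D³k) = (78.3×10³ × 6.4⁴)/(8 × 68.0³ × 4.4)
    = 1.31366e+08 / 1.1068e+07 = 11.87 → 12 coils

12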